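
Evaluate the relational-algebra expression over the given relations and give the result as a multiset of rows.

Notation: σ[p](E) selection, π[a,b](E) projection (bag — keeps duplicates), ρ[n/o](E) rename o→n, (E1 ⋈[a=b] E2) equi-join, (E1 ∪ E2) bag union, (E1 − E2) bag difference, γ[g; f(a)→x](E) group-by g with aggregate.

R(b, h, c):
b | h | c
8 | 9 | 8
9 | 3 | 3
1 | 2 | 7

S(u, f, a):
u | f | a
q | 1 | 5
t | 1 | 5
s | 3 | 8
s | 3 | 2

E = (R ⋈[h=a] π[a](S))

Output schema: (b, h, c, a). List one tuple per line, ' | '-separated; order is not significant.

Stepwise |·|:
  R → 3
  S → 4
  π[a](S) → 4
  (R ⋈[h=a] π[a](S)) → 1

== RESULT ==
b | h | c | a
1 | 2 | 7 | 2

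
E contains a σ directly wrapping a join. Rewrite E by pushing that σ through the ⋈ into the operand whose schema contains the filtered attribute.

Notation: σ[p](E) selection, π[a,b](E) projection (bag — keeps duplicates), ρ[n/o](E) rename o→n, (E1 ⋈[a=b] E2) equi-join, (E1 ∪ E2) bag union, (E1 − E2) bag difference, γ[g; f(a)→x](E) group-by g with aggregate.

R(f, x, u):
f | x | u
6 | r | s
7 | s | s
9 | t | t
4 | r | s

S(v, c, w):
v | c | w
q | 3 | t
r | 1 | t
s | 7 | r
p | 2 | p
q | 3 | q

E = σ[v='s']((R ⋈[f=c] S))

σ filters on v, owned by the right side.
E' = (R ⋈[f=c] σ[v='s'](S))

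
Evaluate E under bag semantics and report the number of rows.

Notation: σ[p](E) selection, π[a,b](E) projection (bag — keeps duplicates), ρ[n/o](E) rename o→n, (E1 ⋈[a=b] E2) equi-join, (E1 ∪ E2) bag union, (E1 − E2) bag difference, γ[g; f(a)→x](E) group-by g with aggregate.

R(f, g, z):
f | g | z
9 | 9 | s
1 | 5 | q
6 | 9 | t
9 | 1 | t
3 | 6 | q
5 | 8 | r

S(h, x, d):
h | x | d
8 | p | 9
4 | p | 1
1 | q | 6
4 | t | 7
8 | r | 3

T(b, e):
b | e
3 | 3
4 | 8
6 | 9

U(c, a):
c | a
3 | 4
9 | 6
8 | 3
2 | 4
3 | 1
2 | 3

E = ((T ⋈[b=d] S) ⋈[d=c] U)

Row counts bottom-up:
  T → 3
  S → 5
  (T ⋈[b=d] S) → 2
  U → 6
  ((T ⋈[b=d] S) ⋈[d=c] U) → 2

|E| = 2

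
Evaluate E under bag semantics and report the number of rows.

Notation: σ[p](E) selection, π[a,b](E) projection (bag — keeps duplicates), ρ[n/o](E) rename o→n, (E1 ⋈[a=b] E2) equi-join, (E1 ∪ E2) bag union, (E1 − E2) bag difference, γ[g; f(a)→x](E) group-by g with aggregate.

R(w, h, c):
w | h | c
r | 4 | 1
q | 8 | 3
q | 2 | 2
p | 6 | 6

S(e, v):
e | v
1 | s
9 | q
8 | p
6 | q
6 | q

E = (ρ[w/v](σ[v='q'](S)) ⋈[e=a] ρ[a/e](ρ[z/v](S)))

Per-node cardinality:
  S → 5
  σ[v='q'](S) → 3
  ρ[w/v](σ[v='q'](S)) → 3
  S → 5
  ρ[z/v](S) → 5
  ρ[a/e](ρ[z/v](S)) → 5
  (ρ[w/v](σ[v='q'](S)) ⋈[e=a] ρ[a/e](ρ[z/v](S))) → 5

|E| = 5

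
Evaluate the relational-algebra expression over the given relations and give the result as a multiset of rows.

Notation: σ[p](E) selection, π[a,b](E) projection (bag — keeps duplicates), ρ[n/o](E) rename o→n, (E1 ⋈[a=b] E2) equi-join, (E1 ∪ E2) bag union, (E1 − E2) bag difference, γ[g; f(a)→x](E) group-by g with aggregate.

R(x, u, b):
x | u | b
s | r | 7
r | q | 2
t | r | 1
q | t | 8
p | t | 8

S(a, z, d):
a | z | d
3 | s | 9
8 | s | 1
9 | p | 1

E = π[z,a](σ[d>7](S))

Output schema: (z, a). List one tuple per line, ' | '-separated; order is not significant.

Stepwise |·|:
  S → 3
  σ[d>7](S) → 1
  π[z,a](σ[d>7](S)) → 1

== RESULT ==
z | a
s | 3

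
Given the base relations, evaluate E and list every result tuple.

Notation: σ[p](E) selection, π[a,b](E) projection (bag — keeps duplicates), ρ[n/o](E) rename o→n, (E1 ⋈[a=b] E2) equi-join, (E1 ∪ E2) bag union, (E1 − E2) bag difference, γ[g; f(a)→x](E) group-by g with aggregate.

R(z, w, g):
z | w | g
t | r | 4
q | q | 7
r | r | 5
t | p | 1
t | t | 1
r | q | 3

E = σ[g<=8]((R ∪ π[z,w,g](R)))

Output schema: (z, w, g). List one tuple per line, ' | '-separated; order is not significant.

Stepwise |·|:
  R → 6
  R → 6
  π[z,w,g](R) → 6
  (R ∪ π[z,w,g](R)) → 12
  σ[g<=8]((R ∪ π[z,w,g](R))) → 12

== RESULT ==
z | w | g
q | q | 7
q | q | 7
r | q | 3
r | q | 3
r | r | 5
r | r | 5
t | p | 1
t | p | 1
t | r | 4
t | r | 4
t | t | 1
t | t | 1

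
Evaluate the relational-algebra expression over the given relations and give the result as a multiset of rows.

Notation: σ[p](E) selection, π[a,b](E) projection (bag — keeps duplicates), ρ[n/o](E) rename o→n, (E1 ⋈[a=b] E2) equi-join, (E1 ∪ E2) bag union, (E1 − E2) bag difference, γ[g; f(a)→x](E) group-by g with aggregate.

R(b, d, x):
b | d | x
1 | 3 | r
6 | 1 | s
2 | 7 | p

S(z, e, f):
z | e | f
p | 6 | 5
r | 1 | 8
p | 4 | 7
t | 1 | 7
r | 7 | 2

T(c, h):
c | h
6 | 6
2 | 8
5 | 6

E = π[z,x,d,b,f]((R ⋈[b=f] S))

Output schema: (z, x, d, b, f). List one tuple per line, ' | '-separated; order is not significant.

Row counts bottom-up:
  R → 3
  S → 5
  (R ⋈[b=f] S) → 1
  π[z,x,d,b,f]((R ⋈[b=f] S)) → 1

== RESULT ==
z | x | d | b | f
r | p | 7 | 2 | 2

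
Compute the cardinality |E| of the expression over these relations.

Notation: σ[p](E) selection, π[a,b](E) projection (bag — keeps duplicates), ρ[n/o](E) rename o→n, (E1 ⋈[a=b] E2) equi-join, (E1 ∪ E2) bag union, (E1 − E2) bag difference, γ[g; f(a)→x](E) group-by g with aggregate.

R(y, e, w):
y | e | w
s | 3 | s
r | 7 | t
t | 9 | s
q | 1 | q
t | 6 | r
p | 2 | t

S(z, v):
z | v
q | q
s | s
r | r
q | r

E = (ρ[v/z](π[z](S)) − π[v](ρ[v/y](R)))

Per-node cardinality:
  S → 4
  π[z](S) → 4
  ρ[v/z](π[z](S)) → 4
  R → 6
  ρ[v/y](R) → 6
  π[v](ρ[v/y](R)) → 6
  (ρ[v/z](π[z](S)) − π[v](ρ[v/y](R))) → 1

|E| = 1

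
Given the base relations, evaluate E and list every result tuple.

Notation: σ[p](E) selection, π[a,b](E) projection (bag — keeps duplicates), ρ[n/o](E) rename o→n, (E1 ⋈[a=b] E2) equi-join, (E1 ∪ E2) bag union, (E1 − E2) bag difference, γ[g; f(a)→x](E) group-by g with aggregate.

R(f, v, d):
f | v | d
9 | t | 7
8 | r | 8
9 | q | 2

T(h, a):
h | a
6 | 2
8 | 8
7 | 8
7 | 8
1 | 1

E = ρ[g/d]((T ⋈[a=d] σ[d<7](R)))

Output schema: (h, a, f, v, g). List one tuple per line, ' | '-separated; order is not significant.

Per-node cardinality:
  T → 5
  R → 3
  σ[d<7](R) → 1
  (T ⋈[a=d] σ[d<7](R)) → 1
  ρ[g/d]((T ⋈[a=d] σ[d<7](R))) → 1

== RESULT ==
h | a | f | v | g
6 | 2 | 9 | q | 2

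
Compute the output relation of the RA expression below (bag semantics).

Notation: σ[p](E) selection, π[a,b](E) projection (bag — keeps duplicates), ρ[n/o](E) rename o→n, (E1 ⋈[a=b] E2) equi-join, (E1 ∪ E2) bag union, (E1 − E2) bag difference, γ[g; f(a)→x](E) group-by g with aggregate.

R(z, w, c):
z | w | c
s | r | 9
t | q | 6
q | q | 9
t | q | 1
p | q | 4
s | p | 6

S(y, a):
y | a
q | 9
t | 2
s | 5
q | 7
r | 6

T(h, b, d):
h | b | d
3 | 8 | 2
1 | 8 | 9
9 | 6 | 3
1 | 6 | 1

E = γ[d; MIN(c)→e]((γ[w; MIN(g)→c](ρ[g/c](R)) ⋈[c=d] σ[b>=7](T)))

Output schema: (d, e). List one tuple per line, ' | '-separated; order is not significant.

Stepwise |·|:
  R → 6
  ρ[g/c](R) → 6
  γ[w; MIN(g)→c](ρ[g/c](R)) → 3
  T → 4
  σ[b>=7](T) → 2
  (γ[w; MIN(g)→c](ρ[g/c](R)) ⋈[c=d] σ[b>=7](T)) → 1
  γ[d; MIN(c)→e]((γ[w; MIN(g)→c](ρ[g/c](R)) ⋈[c=d] σ[b>=7](T))) → 1

== RESULT ==
d | e
9 | 9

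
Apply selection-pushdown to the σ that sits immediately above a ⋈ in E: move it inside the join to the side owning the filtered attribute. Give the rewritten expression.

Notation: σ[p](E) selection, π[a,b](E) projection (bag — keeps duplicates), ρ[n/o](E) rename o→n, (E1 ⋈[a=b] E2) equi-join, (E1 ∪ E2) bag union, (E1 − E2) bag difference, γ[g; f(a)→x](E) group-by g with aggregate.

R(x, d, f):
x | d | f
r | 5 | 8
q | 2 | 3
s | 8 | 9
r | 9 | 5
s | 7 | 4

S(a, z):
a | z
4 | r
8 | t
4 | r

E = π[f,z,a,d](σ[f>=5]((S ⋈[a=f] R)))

σ filters on f, owned by the right side.
E' = π[f,z,a,d]((S ⋈[a=f] σ[f>=5](R)))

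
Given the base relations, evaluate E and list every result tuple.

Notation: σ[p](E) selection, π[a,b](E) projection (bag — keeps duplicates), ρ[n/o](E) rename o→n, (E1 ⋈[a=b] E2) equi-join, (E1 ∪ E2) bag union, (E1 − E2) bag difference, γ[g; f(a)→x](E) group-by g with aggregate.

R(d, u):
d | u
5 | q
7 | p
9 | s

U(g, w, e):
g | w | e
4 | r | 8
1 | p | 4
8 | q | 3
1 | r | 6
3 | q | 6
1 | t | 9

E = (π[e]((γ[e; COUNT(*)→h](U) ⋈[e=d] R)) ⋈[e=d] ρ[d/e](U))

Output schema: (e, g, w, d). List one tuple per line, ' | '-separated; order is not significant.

Per-node cardinality:
  U → 6
  γ[e; COUNT(*)→h](U) → 5
  R → 3
  (γ[e; COUNT(*)→h](U) ⋈[e=d] R) → 1
  π[e]((γ[e; COUNT(*)→h](U) ⋈[e=d] R)) → 1
  U → 6
  ρ[d/e](U) → 6
  (π[e]((γ[e; COUNT(*)→h](U) ⋈[e=d] R)) ⋈[e=d] ρ[d/e](U)) → 1

== RESULT ==
e | g | w | d
9 | 1 | t | 9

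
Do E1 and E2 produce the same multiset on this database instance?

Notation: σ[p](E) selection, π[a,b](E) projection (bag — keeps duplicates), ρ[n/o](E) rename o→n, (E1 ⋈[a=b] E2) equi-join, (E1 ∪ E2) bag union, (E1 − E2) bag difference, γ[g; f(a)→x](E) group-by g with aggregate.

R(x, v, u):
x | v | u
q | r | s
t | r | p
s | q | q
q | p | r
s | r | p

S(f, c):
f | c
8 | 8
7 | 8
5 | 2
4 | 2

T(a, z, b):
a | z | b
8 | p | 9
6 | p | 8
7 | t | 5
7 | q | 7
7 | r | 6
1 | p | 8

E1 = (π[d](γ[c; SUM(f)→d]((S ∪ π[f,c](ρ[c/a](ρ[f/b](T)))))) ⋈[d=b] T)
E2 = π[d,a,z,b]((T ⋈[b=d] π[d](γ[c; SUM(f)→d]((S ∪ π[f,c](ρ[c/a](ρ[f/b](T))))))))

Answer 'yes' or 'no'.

E1 subexpression sizes:
  S → 4
  T → 6
  ρ[f/b](T) → 6
  ρ[c/a](ρ[f/b](T)) → 6
  π[f,c](ρ[c/a](ρ[f/b](T))) → 6
  (S ∪ π[f,c](ρ[c/a](ρ[f/b](T)))) → 10
  γ[c; SUM(f)→d]((S ∪ π[f,c](ρ[c/a](ρ[f/b](T))))) → 5
  π[d](γ[c; SUM(f)→d]((S ∪ π[f,c](ρ[c/a](ρ[f/b](T)))))) → 5
  T → 6
  (π[d](γ[c; SUM(f)→d]((S ∪ π[f,c](ρ[c/a](ρ[f/b](T)))))) ⋈[d=b] T) → 5
E2 subexpression sizes:
  T → 6
  S → 4
  T → 6
  ρ[f/b](T) → 6
  ρ[c/a](ρ[f/b](T)) → 6
  π[f,c](ρ[c/a](ρ[f/b](T))) → 6
  (S ∪ π[f,c](ρ[c/a](ρ[f/b](T)))) → 10
  γ[c; SUM(f)→d]((S ∪ π[f,c](ρ[c/a](ρ[f/b](T))))) → 5
  π[d](γ[c; SUM(f)→d]((S ∪ π[f,c](ρ[c/a](ρ[f/b](T)))))) → 5
  (T ⋈[b=d] π[d](γ[c; SUM(f)→d]((S ∪ π[f,c](ρ[c/a](ρ[f/b](T))))))) → 5
  π[d,a,z,b]((T ⋈[b=d] π[d](γ[c; SUM(f)→d]((S ∪ π[f,c](ρ[c/a](ρ[f/b](T)))))))) → 5

E1 and E2 produce the same multiset:
d | a | z | b
8 | 1 | p | 8
8 | 1 | p | 8
8 | 6 | p | 8
8 | 6 | p | 8
9 | 8 | p | 9

yes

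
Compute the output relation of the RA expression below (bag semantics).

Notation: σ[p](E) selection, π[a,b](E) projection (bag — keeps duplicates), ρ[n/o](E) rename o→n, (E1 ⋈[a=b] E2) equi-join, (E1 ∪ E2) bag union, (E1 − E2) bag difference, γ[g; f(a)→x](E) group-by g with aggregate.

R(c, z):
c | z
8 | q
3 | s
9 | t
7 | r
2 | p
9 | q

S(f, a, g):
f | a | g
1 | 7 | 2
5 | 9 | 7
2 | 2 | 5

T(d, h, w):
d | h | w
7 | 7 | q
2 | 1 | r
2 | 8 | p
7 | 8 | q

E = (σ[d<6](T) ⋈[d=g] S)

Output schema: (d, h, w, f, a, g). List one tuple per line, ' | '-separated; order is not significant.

Per-node cardinality:
  T → 4
  σ[d<6](T) → 2
  S → 3
  (σ[d<6](T) ⋈[d=g] S) → 2

== RESULT ==
d | h | w | f | a | g
2 | 1 | r | 1 | 7 | 2
2 | 8 | p | 1 | 7 | 2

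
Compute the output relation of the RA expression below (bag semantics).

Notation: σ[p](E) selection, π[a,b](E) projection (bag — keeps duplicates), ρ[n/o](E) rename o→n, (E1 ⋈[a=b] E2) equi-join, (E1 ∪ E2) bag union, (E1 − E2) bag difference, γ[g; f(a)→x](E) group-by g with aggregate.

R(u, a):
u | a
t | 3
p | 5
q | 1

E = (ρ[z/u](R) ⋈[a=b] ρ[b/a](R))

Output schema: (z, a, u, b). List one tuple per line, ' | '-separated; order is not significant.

Subexpression sizes:
  R → 3
  ρ[z/u](R) → 3
  R → 3
  ρ[b/a](R) → 3
  (ρ[z/u](R) ⋈[a=b] ρ[b/a](R)) → 3

== RESULT ==
z | a | u | b
p | 5 | p | 5
q | 1 | q | 1
t | 3 | t | 3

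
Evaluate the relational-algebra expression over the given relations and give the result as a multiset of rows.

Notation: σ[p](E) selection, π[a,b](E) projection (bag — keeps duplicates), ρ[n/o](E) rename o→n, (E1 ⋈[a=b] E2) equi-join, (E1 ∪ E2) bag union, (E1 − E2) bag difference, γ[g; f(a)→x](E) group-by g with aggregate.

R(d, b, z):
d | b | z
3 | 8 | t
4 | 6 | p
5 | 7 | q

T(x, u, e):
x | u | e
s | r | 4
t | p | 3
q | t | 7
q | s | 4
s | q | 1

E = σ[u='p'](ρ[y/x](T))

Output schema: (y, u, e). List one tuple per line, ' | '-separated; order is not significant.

Stepwise |·|:
  T → 5
  ρ[y/x](T) → 5
  σ[u='p'](ρ[y/x](T)) → 1

== RESULT ==
y | u | e
t | p | 3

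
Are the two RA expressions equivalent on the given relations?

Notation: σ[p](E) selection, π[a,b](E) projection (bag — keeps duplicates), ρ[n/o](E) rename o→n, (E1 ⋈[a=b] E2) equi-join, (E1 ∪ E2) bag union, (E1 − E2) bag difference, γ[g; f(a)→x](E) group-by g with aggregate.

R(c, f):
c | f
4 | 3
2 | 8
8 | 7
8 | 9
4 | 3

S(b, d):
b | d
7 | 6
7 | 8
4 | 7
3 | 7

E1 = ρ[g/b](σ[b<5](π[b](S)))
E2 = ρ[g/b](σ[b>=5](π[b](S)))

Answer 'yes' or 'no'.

E1 per-node cardinality:
  S → 4
  π[b](S) → 4
  σ[b<5](π[b](S)) → 2
  ρ[g/b](σ[b<5](π[b](S))) → 2
E2 per-node cardinality:
  S → 4
  π[b](S) → 4
  σ[b>=5](π[b](S)) → 2
  ρ[g/b](σ[b>=5](π[b](S))) → 2

E1 result:
g
3
4
E2 result:
g
7
7
Witness: (7,) appears 0× in E1 but 2× in E2.

no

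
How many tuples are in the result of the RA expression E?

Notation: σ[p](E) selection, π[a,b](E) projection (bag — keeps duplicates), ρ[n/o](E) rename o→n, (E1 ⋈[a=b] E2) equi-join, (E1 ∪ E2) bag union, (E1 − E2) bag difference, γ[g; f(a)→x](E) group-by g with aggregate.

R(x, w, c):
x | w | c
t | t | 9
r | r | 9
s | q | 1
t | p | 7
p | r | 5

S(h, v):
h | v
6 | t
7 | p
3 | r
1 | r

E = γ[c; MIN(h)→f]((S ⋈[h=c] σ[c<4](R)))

Row counts bottom-up:
  S → 4
  R → 5
  σ[c<4](R) → 1
  (S ⋈[h=c] σ[c<4](R)) → 1
  γ[c; MIN(h)→f]((S ⋈[h=c] σ[c<4](R))) → 1

|E| = 1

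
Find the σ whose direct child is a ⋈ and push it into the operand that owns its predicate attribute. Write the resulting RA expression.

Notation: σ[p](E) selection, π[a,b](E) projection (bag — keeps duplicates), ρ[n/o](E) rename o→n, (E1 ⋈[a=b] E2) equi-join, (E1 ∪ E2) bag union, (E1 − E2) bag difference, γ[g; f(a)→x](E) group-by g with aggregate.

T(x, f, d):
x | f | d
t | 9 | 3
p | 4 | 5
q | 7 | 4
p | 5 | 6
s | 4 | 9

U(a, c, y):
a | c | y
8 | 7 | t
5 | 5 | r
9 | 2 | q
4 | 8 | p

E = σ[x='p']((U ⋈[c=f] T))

σ filters on x, owned by the right side.
E' = (U ⋈[c=f] σ[x='p'](T))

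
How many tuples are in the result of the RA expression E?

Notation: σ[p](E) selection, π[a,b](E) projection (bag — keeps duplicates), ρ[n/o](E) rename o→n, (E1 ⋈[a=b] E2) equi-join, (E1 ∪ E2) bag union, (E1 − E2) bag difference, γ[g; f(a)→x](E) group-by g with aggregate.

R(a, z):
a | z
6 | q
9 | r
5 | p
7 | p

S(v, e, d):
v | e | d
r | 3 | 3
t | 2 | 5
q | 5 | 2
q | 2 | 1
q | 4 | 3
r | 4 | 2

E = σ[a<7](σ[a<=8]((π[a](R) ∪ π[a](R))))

Per-node cardinality:
  R → 4
  π[a](R) → 4
  R → 4
  π[a](R) → 4
  (π[a](R) ∪ π[a](R)) → 8
  σ[a<=8]((π[a](R) ∪ π[a](R))) → 6
  σ[a<7](σ[a<=8]((π[a](R) ∪ π[a](R)))) → 4

|E| = 4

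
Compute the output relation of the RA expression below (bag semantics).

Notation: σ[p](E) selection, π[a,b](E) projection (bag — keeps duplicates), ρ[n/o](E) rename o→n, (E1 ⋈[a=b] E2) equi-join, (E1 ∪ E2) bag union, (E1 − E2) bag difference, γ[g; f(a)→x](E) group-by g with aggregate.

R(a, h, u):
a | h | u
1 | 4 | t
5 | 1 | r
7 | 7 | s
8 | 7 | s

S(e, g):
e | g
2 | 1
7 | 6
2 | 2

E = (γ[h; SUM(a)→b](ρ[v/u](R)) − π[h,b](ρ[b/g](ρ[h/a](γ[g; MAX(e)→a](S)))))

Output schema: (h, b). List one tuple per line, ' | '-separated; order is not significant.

Subexpression sizes:
  R → 4
  ρ[v/u](R) → 4
  γ[h; SUM(a)→b](ρ[v/u](R)) → 3
  S → 3
  γ[g; MAX(e)→a](S) → 3
  ρ[h/a](γ[g; MAX(e)→a](S)) → 3
  ρ[b/g](ρ[h/a](γ[g; MAX(e)→a](S))) → 3
  π[h,b](ρ[b/g](ρ[h/a](γ[g; MAX(e)→a](S)))) → 3
  (γ[h; SUM(a)→b](ρ[v/u](R)) − π[h,b](ρ[b/g](ρ[h/a](γ[g; MAX(e)→a](S))))) → 3

== RESULT ==
h | b
1 | 5
4 | 1
7 | 15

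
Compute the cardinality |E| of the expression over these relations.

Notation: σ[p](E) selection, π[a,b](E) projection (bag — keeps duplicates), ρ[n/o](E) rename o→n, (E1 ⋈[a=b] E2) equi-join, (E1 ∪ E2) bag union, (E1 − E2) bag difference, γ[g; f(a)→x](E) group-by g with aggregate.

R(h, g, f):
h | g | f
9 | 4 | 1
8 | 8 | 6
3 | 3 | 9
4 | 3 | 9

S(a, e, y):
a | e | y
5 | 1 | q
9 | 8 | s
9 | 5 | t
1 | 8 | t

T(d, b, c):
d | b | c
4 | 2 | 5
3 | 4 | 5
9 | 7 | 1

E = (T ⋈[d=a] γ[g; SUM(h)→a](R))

Per-node cardinality:
  T → 3
  R → 4
  γ[g; SUM(h)→a](R) → 3
  (T ⋈[d=a] γ[g; SUM(h)→a](R)) → 1

|E| = 1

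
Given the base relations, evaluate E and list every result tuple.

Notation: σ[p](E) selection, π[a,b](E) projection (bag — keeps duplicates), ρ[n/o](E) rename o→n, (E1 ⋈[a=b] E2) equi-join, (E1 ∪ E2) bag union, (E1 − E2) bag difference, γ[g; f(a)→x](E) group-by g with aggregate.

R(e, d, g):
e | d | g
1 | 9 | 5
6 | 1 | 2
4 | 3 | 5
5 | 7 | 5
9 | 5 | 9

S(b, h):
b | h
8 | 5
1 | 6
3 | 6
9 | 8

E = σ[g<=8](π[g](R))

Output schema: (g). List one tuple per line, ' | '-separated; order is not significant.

Per-node cardinality:
  R → 5
  π[g](R) → 5
  σ[g<=8](π[g](R)) → 4

== RESULT ==
g
2
5
5
5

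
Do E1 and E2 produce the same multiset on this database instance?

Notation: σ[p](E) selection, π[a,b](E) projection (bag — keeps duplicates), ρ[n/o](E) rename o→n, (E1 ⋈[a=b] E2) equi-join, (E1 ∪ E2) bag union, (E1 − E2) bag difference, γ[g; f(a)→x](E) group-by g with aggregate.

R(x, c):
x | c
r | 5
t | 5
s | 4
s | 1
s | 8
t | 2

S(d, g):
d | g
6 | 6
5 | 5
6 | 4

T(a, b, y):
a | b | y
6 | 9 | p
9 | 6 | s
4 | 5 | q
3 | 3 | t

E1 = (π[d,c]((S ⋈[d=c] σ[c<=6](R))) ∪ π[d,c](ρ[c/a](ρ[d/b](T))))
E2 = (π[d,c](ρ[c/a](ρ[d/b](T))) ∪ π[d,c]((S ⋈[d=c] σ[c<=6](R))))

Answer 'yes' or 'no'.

E1 subexpression sizes:
  S → 3
  R → 6
  σ[c<=6](R) → 5
  (S ⋈[d=c] σ[c<=6](R)) → 2
  π[d,c]((S ⋈[d=c] σ[c<=6](R))) → 2
  T → 4
  ρ[d/b](T) → 4
  ρ[c/a](ρ[d/b](T)) → 4
  π[d,c](ρ[c/a](ρ[d/b](T))) → 4
  (π[d,c]((S ⋈[d=c] σ[c<=6](R))) ∪ π[d,c](ρ[c/a](ρ[d/b](T)))) → 6
E2 subexpression sizes:
  T → 4
  ρ[d/b](T) → 4
  ρ[c/a](ρ[d/b](T)) → 4
  π[d,c](ρ[c/a](ρ[d/b](T))) → 4
  S → 3
  R → 6
  σ[c<=6](R) → 5
  (S ⋈[d=c] σ[c<=6](R)) → 2
  π[d,c]((S ⋈[d=c] σ[c<=6](R))) → 2
  (π[d,c](ρ[c/a](ρ[d/b](T))) ∪ π[d,c]((S ⋈[d=c] σ[c<=6](R)))) → 6

E1 and E2 produce the same multiset:
d | c
3 | 3
5 | 4
5 | 5
5 | 5
6 | 9
9 | 6

yes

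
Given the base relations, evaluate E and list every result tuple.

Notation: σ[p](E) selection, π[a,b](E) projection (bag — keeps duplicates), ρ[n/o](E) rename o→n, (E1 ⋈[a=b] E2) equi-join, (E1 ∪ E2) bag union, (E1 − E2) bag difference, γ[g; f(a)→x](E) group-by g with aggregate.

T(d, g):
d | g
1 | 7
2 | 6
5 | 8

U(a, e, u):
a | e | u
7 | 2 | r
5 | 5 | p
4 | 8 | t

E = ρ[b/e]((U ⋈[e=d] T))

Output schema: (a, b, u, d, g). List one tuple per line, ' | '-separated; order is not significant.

Subexpression sizes:
  U → 3
  T → 3
  (U ⋈[e=d] T) → 2
  ρ[b/e]((U ⋈[e=d] T)) → 2

== RESULT ==
a | b | u | d | g
5 | 5 | p | 5 | 8
7 | 2 | r | 2 | 6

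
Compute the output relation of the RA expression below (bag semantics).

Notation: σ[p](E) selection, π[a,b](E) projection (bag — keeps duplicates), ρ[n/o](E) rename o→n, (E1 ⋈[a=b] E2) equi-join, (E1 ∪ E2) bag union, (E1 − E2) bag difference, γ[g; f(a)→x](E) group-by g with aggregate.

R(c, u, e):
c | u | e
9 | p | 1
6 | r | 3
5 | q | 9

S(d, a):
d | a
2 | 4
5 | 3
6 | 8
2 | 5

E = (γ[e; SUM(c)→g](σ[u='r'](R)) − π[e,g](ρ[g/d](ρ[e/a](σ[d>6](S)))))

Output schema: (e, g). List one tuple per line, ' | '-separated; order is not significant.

Per-node cardinality:
  R → 3
  σ[u='r'](R) → 1
  γ[e; SUM(c)→g](σ[u='r'](R)) → 1
  S → 4
  σ[d>6](S) → 0
  ρ[e/a](σ[d>6](S)) → 0
  ρ[g/d](ρ[e/a](σ[d>6](S))) → 0
  π[e,g](ρ[g/d](ρ[e/a](σ[d>6](S)))) → 0
  (γ[e; SUM(c)→g](σ[u='r'](R)) − π[e,g](ρ[g/d](ρ[e/a](σ[d>6](S))))) → 1

== RESULT ==
e | g
3 | 6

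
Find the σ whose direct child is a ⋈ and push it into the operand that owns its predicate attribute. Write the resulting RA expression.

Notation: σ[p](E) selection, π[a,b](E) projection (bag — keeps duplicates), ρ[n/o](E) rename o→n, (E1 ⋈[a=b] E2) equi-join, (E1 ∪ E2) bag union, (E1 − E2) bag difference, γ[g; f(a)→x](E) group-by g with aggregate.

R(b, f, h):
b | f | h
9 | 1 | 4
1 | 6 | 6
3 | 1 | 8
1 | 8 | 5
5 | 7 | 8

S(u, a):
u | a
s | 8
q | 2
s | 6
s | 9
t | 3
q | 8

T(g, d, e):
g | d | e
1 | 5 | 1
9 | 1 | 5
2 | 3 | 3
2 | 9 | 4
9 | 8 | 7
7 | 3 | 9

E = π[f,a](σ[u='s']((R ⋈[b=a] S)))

σ filters on u, owned by the right side.
E' = π[f,a]((R ⋈[b=a] σ[u='s'](S)))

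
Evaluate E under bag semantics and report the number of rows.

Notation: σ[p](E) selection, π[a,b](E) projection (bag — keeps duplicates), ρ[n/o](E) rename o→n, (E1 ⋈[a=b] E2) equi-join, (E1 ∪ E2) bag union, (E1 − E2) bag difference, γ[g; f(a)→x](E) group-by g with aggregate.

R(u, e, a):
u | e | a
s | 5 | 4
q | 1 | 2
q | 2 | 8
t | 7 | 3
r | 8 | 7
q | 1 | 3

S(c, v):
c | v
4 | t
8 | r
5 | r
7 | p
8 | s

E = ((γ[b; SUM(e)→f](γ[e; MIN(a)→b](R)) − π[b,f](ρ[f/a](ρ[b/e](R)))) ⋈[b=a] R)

Subexpression sizes:
  R → 6
  γ[e; MIN(a)→b](R) → 5
  γ[b; SUM(e)→f](γ[e; MIN(a)→b](R)) → 5
  R → 6
  ρ[b/e](R) → 6
  ρ[f/a](ρ[b/e](R)) → 6
  π[b,f](ρ[f/a](ρ[b/e](R))) → 6
  (γ[b; SUM(e)→f](γ[e; MIN(a)→b](R)) − π[b,f](ρ[f/a](ρ[b/e](R)))) → 5
  R → 6
  ((γ[b; SUM(e)→f](γ[e; MIN(a)→b](R)) − π[b,f](ρ[f/a](ρ[b/e](R)))) ⋈[b=a] R) → 6

|E| = 6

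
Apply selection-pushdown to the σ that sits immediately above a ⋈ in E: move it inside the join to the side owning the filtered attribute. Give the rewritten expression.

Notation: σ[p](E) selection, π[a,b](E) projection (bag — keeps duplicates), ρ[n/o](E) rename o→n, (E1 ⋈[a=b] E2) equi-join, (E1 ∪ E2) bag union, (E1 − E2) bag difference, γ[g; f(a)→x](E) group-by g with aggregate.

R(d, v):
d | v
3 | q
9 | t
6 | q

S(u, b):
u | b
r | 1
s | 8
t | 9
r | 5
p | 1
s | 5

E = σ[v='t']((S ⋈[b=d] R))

σ filters on v, owned by the right side.
E' = (S ⋈[b=d] σ[v='t'](R))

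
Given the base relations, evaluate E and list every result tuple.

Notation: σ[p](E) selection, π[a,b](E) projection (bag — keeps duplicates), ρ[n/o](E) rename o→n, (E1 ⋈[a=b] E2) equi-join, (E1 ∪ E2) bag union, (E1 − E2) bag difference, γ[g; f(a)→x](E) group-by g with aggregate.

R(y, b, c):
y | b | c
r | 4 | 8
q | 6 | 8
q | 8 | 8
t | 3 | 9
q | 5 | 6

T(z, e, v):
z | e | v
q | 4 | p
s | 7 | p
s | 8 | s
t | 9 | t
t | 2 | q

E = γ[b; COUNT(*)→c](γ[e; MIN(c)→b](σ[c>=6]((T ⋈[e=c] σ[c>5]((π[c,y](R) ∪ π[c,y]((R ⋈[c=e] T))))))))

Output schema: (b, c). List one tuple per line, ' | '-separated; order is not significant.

Subexpression sizes:
  T → 5
  R → 5
  π[c,y](R) → 5
  R → 5
  T → 5
  (R ⋈[c=e] T) → 4
  π[c,y]((R ⋈[c=e] T)) → 4
  (π[c,y](R) ∪ π[c,y]((R ⋈[c=e] T))) → 9
  σ[c>5]((π[c,y](R) ∪ π[c,y]((R ⋈[c=e] T)))) → 9
  (T ⋈[e=c] σ[c>5]((π[c,y](R) ∪ π[c,y]((R ⋈[c=e] T))))) → 8
  σ[c>=6]((T ⋈[e=c] σ[c>5]((π[c,y](R) ∪ π[c,y]((R ⋈[c=e] T)))))) → 8
  γ[e; MIN(c)→b](σ[c>=6]((T ⋈[e=c] σ[c>5]((π[c,y](R) ∪ π[c,y]((R ⋈[c=e] T))))))) → 2
  γ[b; COUNT(*)→c](γ[e; MIN(c)→b](σ[c>=6]((T ⋈[e=c] σ[c>5]((π[c,y](R) ∪ π[c,y]((R ⋈[c=e] T)))))))) → 2

== RESULT ==
b | c
8 | 1
9 | 1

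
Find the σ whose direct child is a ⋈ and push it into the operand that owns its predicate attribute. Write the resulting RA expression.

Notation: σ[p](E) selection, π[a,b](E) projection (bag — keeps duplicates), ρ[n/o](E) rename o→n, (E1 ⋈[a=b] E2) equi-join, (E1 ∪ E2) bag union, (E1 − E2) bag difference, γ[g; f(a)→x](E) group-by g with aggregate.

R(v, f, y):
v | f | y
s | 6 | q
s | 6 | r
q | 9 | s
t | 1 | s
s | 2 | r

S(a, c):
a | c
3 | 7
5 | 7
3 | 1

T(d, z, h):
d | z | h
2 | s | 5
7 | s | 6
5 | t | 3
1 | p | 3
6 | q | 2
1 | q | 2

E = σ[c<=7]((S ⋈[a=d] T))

σ filters on c, owned by the left side.
E' = (σ[c<=7](S) ⋈[a=d] T)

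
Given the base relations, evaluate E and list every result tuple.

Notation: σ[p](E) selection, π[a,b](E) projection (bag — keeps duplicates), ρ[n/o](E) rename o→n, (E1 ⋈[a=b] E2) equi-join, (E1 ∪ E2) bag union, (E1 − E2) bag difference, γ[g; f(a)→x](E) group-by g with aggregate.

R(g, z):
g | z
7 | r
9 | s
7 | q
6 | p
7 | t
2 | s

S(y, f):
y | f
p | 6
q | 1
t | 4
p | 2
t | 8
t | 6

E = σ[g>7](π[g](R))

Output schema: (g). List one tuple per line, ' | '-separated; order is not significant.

Per-node cardinality:
  R → 6
  π[g](R) → 6
  σ[g>7](π[g](R)) → 1

== RESULT ==
g
9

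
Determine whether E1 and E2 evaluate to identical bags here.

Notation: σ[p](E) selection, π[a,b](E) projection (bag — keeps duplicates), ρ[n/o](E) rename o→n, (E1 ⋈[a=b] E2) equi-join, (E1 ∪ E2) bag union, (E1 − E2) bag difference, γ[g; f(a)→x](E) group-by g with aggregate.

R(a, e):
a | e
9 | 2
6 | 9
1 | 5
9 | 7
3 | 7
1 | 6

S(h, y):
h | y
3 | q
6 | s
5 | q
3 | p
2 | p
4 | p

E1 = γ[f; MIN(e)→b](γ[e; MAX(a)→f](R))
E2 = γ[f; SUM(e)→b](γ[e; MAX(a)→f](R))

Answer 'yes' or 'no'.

E1 per-node cardinality:
  R → 6
  γ[e; MAX(a)→f](R) → 5
  γ[f; MIN(e)→b](γ[e; MAX(a)→f](R)) → 3
E2 per-node cardinality:
  R → 6
  γ[e; MAX(a)→f](R) → 5
  γ[f; SUM(e)→b](γ[e; MAX(a)→f](R)) → 3

E1 result:
f | b
1 | 5
6 | 9
9 | 2
E2 result:
f | b
1 | 11
6 | 9
9 | 9
Witness: (1, 5) appears 1× in E1 but 0× in E2.

no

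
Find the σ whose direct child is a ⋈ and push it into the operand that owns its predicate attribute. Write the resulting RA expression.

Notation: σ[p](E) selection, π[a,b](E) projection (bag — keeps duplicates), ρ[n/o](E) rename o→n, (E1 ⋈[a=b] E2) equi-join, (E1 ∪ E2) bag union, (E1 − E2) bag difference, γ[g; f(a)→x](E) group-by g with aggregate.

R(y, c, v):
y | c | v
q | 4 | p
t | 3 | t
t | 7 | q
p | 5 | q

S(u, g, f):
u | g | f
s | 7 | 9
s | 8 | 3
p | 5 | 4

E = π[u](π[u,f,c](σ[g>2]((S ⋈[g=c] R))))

σ filters on g, owned by the left side.
E' = π[u](π[u,f,c]((σ[g>2](S) ⋈[g=c] R)))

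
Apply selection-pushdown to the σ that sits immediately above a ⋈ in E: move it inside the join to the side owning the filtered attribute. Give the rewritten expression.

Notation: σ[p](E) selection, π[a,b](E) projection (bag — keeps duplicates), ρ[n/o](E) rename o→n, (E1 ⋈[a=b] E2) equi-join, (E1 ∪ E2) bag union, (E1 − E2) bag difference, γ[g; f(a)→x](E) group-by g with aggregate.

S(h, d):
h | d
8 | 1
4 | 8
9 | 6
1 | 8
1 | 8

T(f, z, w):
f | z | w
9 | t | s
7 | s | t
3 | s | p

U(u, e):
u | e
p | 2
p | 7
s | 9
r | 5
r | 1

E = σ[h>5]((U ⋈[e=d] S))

σ filters on h, owned by the right side.
E' = (U ⋈[e=d] σ[h>5](S))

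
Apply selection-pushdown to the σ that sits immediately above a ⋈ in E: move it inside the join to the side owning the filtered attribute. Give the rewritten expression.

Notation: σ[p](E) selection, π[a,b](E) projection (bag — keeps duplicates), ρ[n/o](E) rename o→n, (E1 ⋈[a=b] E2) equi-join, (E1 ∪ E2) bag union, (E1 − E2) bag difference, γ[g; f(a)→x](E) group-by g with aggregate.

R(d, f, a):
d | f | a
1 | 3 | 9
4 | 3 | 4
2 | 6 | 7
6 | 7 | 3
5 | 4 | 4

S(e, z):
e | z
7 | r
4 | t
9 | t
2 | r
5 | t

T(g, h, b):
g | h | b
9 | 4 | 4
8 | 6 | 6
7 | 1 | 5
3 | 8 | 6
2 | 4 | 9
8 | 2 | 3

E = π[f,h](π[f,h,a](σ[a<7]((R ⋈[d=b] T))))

σ filters on a, owned by the left side.
E' = π[f,h](π[f,h,a]((σ[a<7](R) ⋈[d=b] T)))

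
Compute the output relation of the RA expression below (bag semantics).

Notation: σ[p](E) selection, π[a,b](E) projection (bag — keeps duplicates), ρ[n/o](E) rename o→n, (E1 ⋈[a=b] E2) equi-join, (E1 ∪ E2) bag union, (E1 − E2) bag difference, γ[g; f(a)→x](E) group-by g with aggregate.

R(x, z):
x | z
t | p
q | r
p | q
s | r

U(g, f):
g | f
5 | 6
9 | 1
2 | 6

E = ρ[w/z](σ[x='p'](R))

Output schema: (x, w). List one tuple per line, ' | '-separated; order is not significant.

Row counts bottom-up:
  R → 4
  σ[x='p'](R) → 1
  ρ[w/z](σ[x='p'](R)) → 1

== RESULT ==
x | w
p | q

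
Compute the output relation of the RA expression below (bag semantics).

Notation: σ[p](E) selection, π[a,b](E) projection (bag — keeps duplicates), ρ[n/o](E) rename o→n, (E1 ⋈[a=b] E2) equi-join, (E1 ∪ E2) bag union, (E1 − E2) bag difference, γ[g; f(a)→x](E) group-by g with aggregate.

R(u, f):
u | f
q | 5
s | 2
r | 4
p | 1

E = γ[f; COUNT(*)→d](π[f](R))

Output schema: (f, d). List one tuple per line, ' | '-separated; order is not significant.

Per-node cardinality:
  R → 4
  π[f](R) → 4
  γ[f; COUNT(*)→d](π[f](R)) → 4

== RESULT ==
f | d
1 | 1
2 | 1
4 | 1
5 | 1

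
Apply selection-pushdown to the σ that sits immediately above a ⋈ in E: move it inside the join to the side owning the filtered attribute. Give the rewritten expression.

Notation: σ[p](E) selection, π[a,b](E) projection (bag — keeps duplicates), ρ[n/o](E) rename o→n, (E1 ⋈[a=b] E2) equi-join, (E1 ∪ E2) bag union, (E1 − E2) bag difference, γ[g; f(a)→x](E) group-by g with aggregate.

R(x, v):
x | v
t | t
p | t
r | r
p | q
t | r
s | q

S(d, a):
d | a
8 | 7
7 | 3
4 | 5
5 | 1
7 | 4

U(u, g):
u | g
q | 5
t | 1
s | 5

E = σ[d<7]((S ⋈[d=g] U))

σ filters on d, owned by the left side.
E' = (σ[d<7](S) ⋈[d=g] U)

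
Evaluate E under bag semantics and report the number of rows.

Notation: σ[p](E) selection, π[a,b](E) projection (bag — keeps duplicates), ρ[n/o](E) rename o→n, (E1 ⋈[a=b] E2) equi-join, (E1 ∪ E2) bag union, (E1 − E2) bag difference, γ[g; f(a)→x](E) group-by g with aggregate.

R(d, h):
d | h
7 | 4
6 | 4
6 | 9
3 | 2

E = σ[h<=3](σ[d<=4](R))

Per-node cardinality:
  R → 4
  σ[d<=4](R) → 1
  σ[h<=3](σ[d<=4](R)) → 1

|E| = 1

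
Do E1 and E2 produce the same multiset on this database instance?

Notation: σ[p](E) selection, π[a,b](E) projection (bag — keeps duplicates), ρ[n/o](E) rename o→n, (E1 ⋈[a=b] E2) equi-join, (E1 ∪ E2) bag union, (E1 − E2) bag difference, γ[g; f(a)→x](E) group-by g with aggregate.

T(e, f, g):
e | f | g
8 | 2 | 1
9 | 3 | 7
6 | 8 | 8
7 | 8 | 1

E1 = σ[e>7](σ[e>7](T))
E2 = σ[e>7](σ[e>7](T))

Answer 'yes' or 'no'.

E1 subexpression sizes:
  T → 4
  σ[e>7](T) → 2
  σ[e>7](σ[e>7](T)) → 2
E2 subexpression sizes:
  T → 4
  σ[e>7](T) → 2
  σ[e>7](σ[e>7](T)) → 2

E1 and E2 produce the same multiset:
e | f | g
8 | 2 | 1
9 | 3 | 7

yes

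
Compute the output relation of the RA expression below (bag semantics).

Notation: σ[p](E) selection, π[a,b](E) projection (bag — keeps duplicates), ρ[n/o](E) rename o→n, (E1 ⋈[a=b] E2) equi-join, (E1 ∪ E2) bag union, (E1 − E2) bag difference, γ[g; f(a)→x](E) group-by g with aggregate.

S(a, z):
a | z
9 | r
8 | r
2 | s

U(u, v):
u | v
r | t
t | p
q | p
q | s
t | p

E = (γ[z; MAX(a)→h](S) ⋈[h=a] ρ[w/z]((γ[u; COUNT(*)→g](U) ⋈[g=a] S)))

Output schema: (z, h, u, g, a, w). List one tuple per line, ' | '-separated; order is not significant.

Stepwise |·|:
  S → 3
  γ[z; MAX(a)→h](S) → 2
  U → 5
  γ[u; COUNT(*)→g](U) → 3
  S → 3
  (γ[u; COUNT(*)→g](U) ⋈[g=a] S) → 2
  ρ[w/z]((γ[u; COUNT(*)→g](U) ⋈[g=a] S)) → 2
  (γ[z; MAX(a)→h](S) ⋈[h=a] ρ[w/z]((γ[u; COUNT(*)→g](U) ⋈[g=a] S))) → 2

== RESULT ==
z | h | u | g | a | w
s | 2 | q | 2 | 2 | s
s | 2 | t | 2 | 2 | s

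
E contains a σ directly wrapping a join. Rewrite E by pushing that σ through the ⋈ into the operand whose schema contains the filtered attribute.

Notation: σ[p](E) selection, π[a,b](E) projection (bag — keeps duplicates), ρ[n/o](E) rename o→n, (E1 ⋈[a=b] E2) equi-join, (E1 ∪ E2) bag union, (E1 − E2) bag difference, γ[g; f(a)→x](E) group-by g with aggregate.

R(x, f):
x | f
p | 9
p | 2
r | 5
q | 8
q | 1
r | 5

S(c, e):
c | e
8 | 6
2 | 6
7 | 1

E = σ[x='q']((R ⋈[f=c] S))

σ filters on x, owned by the left side.
E' = (σ[x='q'](R) ⋈[f=c] S)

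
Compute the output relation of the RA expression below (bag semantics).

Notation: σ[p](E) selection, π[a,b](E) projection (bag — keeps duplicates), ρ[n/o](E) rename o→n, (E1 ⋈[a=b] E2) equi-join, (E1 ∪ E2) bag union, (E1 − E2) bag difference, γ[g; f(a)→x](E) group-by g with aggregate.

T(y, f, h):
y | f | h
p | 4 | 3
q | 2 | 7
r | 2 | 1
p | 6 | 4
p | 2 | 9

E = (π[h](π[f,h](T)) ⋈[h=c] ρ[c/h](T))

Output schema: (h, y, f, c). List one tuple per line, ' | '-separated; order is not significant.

Row counts bottom-up:
  T → 5
  π[f,h](T) → 5
  π[h](π[f,h](T)) → 5
  T → 5
  ρ[c/h](T) → 5
  (π[h](π[f,h](T)) ⋈[h=c] ρ[c/h](T)) → 5

== RESULT ==
h | y | f | c
1 | r | 2 | 1
3 | p | 4 | 3
4 | p | 6 | 4
7 | q | 2 | 7
9 | p | 2 | 9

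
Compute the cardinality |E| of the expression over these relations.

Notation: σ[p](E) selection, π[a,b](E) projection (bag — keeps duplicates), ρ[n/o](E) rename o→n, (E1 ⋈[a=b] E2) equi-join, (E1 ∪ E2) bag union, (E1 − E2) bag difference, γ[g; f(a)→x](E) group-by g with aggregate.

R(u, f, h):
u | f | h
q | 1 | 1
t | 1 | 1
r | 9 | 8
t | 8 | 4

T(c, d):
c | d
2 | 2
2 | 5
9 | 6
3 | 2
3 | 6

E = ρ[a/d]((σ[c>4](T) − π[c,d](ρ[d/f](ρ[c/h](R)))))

Subexpression sizes:
  T → 5
  σ[c>4](T) → 1
  R → 4
  ρ[c/h](R) → 4
  ρ[d/f](ρ[c/h](R)) → 4
  π[c,d](ρ[d/f](ρ[c/h](R))) → 4
  (σ[c>4](T) − π[c,d](ρ[d/f](ρ[c/h](R)))) → 1
  ρ[a/d]((σ[c>4](T) − π[c,d](ρ[d/f](ρ[c/h](R))))) → 1

|E| = 1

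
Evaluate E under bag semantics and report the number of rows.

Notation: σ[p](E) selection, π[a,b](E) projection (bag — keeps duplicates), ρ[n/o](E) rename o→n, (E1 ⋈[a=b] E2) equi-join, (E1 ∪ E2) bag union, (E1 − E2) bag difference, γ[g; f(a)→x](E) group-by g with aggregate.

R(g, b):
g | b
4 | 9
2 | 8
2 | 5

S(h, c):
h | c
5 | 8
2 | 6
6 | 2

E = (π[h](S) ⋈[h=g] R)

Row counts bottom-up:
  S → 3
  π[h](S) → 3
  R → 3
  (π[h](S) ⋈[h=g] R) → 2

|E| = 2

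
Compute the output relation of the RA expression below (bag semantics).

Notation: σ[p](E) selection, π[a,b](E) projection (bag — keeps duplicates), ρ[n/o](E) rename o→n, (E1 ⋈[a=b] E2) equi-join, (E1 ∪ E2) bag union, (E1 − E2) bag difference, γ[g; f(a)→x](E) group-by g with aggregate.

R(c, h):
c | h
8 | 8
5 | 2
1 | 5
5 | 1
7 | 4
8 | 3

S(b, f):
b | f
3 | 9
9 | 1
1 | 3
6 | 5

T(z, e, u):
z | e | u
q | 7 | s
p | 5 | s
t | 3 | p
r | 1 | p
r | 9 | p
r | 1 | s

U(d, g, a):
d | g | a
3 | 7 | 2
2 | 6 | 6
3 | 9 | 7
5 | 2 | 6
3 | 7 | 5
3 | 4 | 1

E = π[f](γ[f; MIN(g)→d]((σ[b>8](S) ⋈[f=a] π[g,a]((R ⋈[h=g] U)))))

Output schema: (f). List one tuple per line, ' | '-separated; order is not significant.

Subexpression sizes:
  S → 4
  σ[b>8](S) → 1
  R → 6
  U → 6
  (R ⋈[h=g] U) → 2
  π[g,a]((R ⋈[h=g] U)) → 2
  (σ[b>8](S) ⋈[f=a] π[g,a]((R ⋈[h=g] U))) → 1
  γ[f; MIN(g)→d]((σ[b>8](S) ⋈[f=a] π[g,a]((R ⋈[h=g] U)))) → 1
  π[f](γ[f; MIN(g)→d]((σ[b>8](S) ⋈[f=a] π[g,a]((R ⋈[h=g] U))))) → 1

== RESULT ==
f
1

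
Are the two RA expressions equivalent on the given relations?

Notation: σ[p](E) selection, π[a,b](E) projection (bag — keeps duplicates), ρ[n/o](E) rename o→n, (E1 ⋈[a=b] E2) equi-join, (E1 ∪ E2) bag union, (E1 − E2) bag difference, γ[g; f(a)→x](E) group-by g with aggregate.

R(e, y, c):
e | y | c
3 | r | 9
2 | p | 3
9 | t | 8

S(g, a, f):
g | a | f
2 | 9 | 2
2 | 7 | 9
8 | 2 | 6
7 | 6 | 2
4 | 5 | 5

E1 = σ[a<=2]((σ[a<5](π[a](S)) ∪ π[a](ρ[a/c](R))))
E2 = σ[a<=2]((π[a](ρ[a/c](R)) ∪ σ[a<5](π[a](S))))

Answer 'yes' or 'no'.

E1 subexpression sizes:
  S → 5
  π[a](S) → 5
  σ[a<5](π[a](S)) → 1
  R → 3
  ρ[a/c](R) → 3
  π[a](ρ[a/c](R)) → 3
  (σ[a<5](π[a](S)) ∪ π[a](ρ[a/c](R))) → 4
  σ[a<=2]((σ[a<5](π[a](S)) ∪ π[a](ρ[a/c](R)))) → 1
E2 subexpression sizes:
  R → 3
  ρ[a/c](R) → 3
  π[a](ρ[a/c](R)) → 3
  S → 5
  π[a](S) → 5
  σ[a<5](π[a](S)) → 1
  (π[a](ρ[a/c](R)) ∪ σ[a<5](π[a](S))) → 4
  σ[a<=2]((π[a](ρ[a/c](R)) ∪ σ[a<5](π[a](S)))) → 1

E1 and E2 produce the same multiset:
a
2

yes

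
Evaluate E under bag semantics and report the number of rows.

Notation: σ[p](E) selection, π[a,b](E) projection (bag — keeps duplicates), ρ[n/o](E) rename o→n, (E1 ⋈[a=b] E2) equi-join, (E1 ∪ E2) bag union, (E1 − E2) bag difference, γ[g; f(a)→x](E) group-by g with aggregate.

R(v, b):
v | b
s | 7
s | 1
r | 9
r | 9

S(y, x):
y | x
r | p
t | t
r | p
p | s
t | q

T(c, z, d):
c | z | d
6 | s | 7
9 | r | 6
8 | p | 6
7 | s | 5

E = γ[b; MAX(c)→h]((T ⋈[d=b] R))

Row counts bottom-up:
  T → 4
  R → 4
  (T ⋈[d=b] R) → 1
  γ[b; MAX(c)→h]((T ⋈[d=b] R)) → 1

|E| = 1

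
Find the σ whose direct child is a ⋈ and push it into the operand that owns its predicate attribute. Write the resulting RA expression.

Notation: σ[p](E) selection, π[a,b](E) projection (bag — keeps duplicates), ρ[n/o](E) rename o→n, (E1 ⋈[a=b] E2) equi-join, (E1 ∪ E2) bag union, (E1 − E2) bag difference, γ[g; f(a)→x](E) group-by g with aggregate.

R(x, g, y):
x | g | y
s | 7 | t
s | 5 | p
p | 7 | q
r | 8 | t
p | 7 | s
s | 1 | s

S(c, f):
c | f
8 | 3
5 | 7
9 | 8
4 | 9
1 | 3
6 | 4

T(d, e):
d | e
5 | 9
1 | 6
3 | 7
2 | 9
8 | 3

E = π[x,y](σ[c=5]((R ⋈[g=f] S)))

σ filters on c, owned by the right side.
E' = π[x,y]((R ⋈[g=f] σ[c=5](S)))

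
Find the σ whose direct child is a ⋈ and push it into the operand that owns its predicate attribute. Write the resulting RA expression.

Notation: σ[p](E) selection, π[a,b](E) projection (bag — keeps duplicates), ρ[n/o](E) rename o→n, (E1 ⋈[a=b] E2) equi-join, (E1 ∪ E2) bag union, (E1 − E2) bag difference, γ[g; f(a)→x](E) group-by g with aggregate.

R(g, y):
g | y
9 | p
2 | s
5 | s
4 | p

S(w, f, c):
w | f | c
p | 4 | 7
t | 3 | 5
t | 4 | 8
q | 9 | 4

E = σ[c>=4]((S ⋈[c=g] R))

σ filters on c, owned by the left side.
E' = (σ[c>=4](S) ⋈[c=g] R)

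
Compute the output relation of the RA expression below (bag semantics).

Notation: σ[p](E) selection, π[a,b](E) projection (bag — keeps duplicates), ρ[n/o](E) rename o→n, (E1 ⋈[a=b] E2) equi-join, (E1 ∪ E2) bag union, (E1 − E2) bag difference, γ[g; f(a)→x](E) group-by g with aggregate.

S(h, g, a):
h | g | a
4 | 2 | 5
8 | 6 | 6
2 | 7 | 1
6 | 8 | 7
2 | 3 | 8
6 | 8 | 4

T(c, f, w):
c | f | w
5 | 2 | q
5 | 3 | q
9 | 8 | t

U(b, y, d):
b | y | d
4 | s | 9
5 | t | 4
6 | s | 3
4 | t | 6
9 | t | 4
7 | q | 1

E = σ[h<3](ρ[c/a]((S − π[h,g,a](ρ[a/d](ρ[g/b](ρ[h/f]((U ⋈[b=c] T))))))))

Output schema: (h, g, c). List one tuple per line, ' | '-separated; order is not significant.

Stepwise |·|:
  S → 6
  U → 6
  T → 3
  (U ⋈[b=c] T) → 3
  ρ[h/f]((U ⋈[b=c] T)) → 3
  ρ[g/b](ρ[h/f]((U ⋈[b=c] T))) → 3
  ρ[a/d](ρ[g/b](ρ[h/f]((U ⋈[b=c] T)))) → 3
  π[h,g,a](ρ[a/d](ρ[g/b](ρ[h/f]((U ⋈[b=c] T))))) → 3
  (S − π[h,g,a](ρ[a/d](ρ[g/b](ρ[h/f]((U ⋈[b=c] T)))))) → 6
  ρ[c/a]((S − π[h,g,a](ρ[a/d](ρ[g/b](ρ[h/f]((U ⋈[b=c] T))))))) → 6
  σ[h<3](ρ[c/a]((S − π[h,g,a](ρ[a/d](ρ[g/b](ρ[h/f]((U ⋈[b=c] T)))))))) → 2

== RESULT ==
h | g | c
2 | 3 | 8
2 | 7 | 1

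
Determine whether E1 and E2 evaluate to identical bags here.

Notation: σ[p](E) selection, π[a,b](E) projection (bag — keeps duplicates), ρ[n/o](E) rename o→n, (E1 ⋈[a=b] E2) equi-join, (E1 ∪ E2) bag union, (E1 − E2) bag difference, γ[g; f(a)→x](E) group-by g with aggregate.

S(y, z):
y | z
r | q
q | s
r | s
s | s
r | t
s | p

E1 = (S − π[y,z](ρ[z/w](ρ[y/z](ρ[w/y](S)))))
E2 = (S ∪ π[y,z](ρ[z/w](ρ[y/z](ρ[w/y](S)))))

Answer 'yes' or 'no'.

E1 row counts bottom-up:
  S → 6
  S → 6
  ρ[w/y](S) → 6
  ρ[y/z](ρ[w/y](S)) → 6
  ρ[z/w](ρ[y/z](ρ[w/y](S))) → 6
  π[y,z](ρ[z/w](ρ[y/z](ρ[w/y](S)))) → 6
  (S − π[y,z](ρ[z/w](ρ[y/z](ρ[w/y](S))))) → 5
E2 row counts bottom-up:
  S → 6
  S → 6
  ρ[w/y](S) → 6
  ρ[y/z](ρ[w/y](S)) → 6
  ρ[z/w](ρ[y/z](ρ[w/y](S))) → 6
  π[y,z](ρ[z/w](ρ[y/z](ρ[w/y](S)))) → 6
  (S ∪ π[y,z](ρ[z/w](ρ[y/z](ρ[w/y](S))))) → 12

E1 result:
y | z
q | s
r | q
r | s
r | t
s | p
E2 result:
y | z
p | s
q | r
q | s
r | q
r | s
r | t
s | p
s | q
s | r
s | s
s | s
t | r
Witness: ('p', 's') appears 0× in E1 but 1× in E2.

no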